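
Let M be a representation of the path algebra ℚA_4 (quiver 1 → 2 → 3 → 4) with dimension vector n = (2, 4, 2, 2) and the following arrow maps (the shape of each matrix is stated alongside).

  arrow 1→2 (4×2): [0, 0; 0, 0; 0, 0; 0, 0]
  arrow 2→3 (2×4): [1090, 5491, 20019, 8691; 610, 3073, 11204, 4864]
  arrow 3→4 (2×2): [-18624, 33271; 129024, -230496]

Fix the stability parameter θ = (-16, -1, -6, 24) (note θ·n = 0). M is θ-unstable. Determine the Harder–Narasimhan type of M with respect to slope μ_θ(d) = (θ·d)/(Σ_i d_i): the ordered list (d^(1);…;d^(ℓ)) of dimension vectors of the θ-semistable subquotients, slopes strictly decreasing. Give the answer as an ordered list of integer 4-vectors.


Barcode: M ≅ I[1,1]^2, I[2,2]^2, I[2,3], I[2,4], I[4,4]. HN layers by μ_θ (4 steps, strictly decreasing):
  μ^(1)=24; μ^(2)=-1; μ^(3)=-7/2; μ^(4)=-16

((0, 0, 0, 2); (0, 2, 0, 0); (0, 2, 2, 0); (2, 0, 0, 0))


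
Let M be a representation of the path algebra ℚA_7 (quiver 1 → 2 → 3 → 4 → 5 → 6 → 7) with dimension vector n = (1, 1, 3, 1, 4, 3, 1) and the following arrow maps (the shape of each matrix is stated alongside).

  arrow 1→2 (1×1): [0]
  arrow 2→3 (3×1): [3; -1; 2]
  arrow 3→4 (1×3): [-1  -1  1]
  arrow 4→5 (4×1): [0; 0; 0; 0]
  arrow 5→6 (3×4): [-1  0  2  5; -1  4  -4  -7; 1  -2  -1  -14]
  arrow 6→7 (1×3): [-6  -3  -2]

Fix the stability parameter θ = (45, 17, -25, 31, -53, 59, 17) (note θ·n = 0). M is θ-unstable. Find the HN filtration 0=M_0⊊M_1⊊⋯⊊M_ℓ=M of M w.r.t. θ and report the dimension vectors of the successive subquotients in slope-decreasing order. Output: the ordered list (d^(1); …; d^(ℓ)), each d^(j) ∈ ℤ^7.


Via rank(M_{q-1}∘⋯∘M_p): M ≅ I[1,1], I[2,3], I[3,3], I[3,4], I[5,5], I[5,6]^2, I[5,7].
μ_θ-semistable layers: μ^(1)=59; μ^(2)=45; μ^(3)=38; μ^(4)=31; μ^(5)=-4; μ^(6)=-25; μ^(7)=-53

((0, 0, 0, 0, 0, 2, 0); (1, 0, 0, 0, 0, 0, 0); (0, 0, 0, 0, 0, 1, 1); (0, 0, 0, 1, 0, 0, 0); (0, 1, 1, 0, 0, 0, 0); (0, 0, 2, 0, 0, 0, 0); (0, 0, 0, 0, 4, 0, 0))


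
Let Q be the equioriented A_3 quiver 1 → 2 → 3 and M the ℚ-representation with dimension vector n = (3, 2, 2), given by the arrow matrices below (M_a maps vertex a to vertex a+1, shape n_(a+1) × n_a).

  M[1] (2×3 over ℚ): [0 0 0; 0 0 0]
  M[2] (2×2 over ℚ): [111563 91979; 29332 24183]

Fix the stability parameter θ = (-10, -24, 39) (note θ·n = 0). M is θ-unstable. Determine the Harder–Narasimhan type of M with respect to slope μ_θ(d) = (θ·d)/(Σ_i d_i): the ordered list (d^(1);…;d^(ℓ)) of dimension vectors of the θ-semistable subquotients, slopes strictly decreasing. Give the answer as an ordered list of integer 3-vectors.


Interval decomposition of M: I[1,1]^3, I[2,3]^2.
HN type (ℓ=3): μ^(1)=39; μ^(2)=-10; μ^(3)=-24

((0, 0, 2); (3, 0, 0); (0, 2, 0))


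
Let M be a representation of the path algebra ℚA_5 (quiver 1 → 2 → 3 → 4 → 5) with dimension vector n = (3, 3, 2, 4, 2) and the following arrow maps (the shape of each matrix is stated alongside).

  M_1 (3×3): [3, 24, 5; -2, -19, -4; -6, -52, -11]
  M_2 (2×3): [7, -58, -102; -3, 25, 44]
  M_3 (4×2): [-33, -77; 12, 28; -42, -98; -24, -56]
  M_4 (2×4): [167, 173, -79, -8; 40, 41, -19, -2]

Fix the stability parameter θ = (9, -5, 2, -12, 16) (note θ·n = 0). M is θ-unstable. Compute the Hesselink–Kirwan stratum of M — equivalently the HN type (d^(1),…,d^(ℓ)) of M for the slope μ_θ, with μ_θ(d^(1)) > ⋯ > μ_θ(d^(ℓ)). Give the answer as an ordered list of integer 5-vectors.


Barcode: M ≅ I[1,2], I[1,3], I[1,5], I[4,4]^2, I[4,5]. HN layers by μ_θ (4 steps, strictly decreasing):
  μ^(1)=16; μ^(2)=2; μ^(3)=-3/2; μ^(4)=-12

((0, 0, 0, 0, 2); (2, 2, 1, 0, 0); (1, 1, 1, 1, 0); (0, 0, 0, 3, 0))


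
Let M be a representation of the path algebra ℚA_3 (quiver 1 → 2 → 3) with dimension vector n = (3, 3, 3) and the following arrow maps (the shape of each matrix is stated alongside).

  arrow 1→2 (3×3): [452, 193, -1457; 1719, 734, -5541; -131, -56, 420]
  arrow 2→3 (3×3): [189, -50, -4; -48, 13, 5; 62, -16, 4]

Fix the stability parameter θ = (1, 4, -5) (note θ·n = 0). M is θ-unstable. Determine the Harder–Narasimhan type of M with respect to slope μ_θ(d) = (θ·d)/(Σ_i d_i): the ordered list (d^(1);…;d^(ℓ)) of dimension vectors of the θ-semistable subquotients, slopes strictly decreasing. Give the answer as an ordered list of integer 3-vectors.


Via rank(M_{q-1}∘⋯∘M_p): M ≅ I[1,2], I[1,3]^2, I[3,3].
μ_θ-semistable layers: μ^(1)=4; μ^(2)=1; μ^(3)=0; μ^(4)=-5

((0, 1, 0); (1, 0, 0); (2, 2, 2); (0, 0, 1))


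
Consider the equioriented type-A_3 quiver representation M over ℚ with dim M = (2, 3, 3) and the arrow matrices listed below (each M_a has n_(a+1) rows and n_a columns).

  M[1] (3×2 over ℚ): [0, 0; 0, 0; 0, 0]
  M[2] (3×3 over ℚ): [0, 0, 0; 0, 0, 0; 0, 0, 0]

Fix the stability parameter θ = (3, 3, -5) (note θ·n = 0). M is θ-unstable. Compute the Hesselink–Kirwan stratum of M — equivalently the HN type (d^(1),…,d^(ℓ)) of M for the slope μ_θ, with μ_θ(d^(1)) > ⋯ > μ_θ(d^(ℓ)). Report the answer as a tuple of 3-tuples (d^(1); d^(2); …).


Interval decomposition of M: I[1,1]^2, I[2,2]^3, I[3,3]^3.
HN type (ℓ=2): μ^(1)=3; μ^(2)=-5

((2, 3, 0); (0, 0, 3))


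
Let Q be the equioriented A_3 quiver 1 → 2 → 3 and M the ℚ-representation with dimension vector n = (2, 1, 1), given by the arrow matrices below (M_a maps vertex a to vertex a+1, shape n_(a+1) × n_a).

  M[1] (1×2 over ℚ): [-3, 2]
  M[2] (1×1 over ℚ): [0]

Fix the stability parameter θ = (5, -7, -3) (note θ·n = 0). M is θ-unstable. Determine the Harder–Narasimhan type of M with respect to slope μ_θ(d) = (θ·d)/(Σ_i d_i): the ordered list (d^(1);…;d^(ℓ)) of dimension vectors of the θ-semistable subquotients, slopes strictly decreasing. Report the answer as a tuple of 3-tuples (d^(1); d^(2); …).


Barcode: M ≅ I[1,1], I[1,2], I[3,3]. HN layers by μ_θ (3 steps, strictly decreasing):
  μ^(1)=5; μ^(2)=-1; μ^(3)=-3

((1, 0, 0); (1, 1, 0); (0, 0, 1))


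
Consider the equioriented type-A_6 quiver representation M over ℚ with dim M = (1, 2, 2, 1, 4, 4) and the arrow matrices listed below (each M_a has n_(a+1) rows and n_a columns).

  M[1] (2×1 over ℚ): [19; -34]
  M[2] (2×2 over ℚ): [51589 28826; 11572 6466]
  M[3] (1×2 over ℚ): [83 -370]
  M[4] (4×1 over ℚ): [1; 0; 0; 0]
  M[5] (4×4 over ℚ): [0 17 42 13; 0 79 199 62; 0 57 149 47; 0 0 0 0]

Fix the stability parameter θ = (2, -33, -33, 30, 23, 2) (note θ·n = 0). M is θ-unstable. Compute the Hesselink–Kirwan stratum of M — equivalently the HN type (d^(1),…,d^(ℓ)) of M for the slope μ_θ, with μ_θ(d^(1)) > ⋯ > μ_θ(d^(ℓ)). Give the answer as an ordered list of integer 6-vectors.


Barcode: M ≅ I[1,5], I[2,3], I[5,6]^3, I[6,6]. HN layers by μ_θ (5 steps, strictly decreasing):
  μ^(1)=53/2; μ^(2)=25/2; μ^(3)=2; μ^(4)=-64/3; μ^(5)=-33

((0, 0, 0, 1, 1, 0); (0, 0, 0, 0, 3, 3); (0, 0, 0, 0, 0, 1); (1, 1, 1, 0, 0, 0); (0, 1, 1, 0, 0, 0))


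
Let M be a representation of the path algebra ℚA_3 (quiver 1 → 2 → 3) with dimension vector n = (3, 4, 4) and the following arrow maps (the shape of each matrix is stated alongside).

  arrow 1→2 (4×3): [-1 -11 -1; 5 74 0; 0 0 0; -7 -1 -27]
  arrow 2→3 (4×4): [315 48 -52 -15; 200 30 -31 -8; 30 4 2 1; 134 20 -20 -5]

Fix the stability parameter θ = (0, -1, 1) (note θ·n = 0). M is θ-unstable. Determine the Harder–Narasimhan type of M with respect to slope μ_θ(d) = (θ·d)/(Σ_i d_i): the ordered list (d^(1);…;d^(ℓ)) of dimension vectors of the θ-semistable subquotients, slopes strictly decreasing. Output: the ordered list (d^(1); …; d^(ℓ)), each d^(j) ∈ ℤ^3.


Barcode: M ≅ I[1,1], I[1,3]^2, I[2,3]^2. HN layers by μ_θ (4 steps, strictly decreasing):
  μ^(1)=1; μ^(2)=0; μ^(3)=-1/2; μ^(4)=-1

((0, 0, 4); (1, 0, 0); (2, 2, 0); (0, 2, 0))


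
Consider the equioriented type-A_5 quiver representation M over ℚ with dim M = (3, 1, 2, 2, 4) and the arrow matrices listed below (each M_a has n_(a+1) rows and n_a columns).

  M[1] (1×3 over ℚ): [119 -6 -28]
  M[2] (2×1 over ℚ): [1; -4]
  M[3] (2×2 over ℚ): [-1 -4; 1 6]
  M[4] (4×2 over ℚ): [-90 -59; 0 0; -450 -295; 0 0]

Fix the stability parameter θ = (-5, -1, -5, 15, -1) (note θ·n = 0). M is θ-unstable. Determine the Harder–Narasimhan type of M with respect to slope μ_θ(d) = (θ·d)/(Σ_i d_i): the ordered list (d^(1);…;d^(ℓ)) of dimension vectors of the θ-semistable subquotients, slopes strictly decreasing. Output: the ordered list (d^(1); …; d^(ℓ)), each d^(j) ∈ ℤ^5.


Via rank(M_{q-1}∘⋯∘M_p): M ≅ I[1,1]^2, I[1,5], I[3,4], I[5,5]^3.
μ_θ-semistable layers: μ^(1)=15; μ^(2)=7; μ^(3)=-1; μ^(4)=-3; μ^(5)=-5

((0, 0, 0, 1, 0); (0, 0, 0, 1, 1); (0, 0, 0, 0, 3); (0, 1, 1, 0, 0); (3, 0, 1, 0, 0))


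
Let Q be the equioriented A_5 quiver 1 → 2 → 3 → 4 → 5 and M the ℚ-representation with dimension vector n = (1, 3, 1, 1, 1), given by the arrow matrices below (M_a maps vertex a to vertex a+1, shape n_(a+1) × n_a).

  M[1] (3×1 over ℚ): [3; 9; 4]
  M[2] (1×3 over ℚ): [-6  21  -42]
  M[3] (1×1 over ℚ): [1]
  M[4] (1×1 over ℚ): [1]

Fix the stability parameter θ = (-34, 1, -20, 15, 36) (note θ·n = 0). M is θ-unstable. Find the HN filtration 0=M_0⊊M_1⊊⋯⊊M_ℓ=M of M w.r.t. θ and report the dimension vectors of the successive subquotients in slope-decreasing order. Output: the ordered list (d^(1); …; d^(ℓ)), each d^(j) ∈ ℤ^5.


Interval decomposition of M: I[1,5], I[2,2]^2.
HN type (ℓ=5): μ^(1)=36; μ^(2)=15; μ^(3)=1; μ^(4)=-19/2; μ^(5)=-34

((0, 0, 0, 0, 1); (0, 0, 0, 1, 0); (0, 2, 0, 0, 0); (0, 1, 1, 0, 0); (1, 0, 0, 0, 0))


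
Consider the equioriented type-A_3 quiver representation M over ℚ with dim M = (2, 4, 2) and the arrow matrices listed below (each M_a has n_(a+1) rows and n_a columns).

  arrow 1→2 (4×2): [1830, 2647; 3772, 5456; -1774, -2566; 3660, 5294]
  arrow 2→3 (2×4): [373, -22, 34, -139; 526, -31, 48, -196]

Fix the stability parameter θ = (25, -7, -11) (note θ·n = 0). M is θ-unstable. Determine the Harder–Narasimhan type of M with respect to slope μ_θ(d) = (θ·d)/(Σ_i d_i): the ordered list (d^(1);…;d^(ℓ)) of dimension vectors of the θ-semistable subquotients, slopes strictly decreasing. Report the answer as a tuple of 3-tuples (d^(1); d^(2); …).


Via rank(M_{q-1}∘⋯∘M_p): M ≅ I[1,3]^2, I[2,2]^2.
μ_θ-semistable layers: μ^(1)=7/3; μ^(2)=-7

((2, 2, 2); (0, 2, 0))


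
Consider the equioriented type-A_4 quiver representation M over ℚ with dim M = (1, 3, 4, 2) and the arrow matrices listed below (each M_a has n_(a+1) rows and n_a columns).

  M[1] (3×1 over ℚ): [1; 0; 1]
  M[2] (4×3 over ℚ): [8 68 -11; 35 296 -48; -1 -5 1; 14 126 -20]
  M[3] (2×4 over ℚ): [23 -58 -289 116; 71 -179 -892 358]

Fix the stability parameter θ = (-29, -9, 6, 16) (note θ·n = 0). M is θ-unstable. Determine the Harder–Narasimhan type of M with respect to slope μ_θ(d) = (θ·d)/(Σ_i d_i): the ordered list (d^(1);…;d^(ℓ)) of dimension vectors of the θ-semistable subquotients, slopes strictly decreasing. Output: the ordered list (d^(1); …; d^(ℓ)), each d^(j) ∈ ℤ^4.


Interval decomposition of M: I[1,4], I[2,3], I[2,4], I[3,3].
HN type (ℓ=4): μ^(1)=16; μ^(2)=6; μ^(3)=-9; μ^(4)=-29

((0, 0, 0, 2); (0, 0, 4, 0); (0, 3, 0, 0); (1, 0, 0, 0))


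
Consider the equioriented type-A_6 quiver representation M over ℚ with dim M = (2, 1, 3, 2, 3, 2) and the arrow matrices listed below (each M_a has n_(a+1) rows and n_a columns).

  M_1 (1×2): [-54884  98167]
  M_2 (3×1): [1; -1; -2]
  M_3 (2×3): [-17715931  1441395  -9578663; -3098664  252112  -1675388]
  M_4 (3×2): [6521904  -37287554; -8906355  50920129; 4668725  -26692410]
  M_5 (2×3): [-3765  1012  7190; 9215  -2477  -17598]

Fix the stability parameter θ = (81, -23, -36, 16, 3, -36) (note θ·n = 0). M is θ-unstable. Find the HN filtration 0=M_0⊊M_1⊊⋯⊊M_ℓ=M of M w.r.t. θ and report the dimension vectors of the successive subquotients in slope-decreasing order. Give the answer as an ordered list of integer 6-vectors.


Via rank(M_{q-1}∘⋯∘M_p): M ≅ I[1,1], I[1,3], I[3,5], I[3,6], I[5,6].
μ_θ-semistable layers: μ^(1)=81; μ^(2)=19/2; μ^(3)=22/3; μ^(4)=-17/3; μ^(5)=-33/2; μ^(6)=-36

((1, 0, 0, 0, 0, 0); (0, 0, 0, 1, 1, 0); (1, 1, 1, 0, 0, 0); (0, 0, 0, 1, 1, 1); (0, 0, 0, 0, 1, 1); (0, 0, 2, 0, 0, 0))


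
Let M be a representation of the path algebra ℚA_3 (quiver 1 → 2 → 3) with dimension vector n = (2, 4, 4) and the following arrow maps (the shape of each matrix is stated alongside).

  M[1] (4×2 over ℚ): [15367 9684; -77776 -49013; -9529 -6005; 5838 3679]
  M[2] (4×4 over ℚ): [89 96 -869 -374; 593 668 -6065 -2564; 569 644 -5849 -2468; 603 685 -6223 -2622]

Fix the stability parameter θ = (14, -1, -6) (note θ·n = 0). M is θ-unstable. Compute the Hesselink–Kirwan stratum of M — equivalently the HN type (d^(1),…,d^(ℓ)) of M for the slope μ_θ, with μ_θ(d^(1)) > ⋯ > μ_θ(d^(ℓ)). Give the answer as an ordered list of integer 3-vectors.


Barcode: M ≅ I[1,2], I[1,3], I[2,3]^2, I[3,3]. HN layers by μ_θ (4 steps, strictly decreasing):
  μ^(1)=13/2; μ^(2)=7/3; μ^(3)=-7/2; μ^(4)=-6

((1, 1, 0); (1, 1, 1); (0, 2, 2); (0, 0, 1))


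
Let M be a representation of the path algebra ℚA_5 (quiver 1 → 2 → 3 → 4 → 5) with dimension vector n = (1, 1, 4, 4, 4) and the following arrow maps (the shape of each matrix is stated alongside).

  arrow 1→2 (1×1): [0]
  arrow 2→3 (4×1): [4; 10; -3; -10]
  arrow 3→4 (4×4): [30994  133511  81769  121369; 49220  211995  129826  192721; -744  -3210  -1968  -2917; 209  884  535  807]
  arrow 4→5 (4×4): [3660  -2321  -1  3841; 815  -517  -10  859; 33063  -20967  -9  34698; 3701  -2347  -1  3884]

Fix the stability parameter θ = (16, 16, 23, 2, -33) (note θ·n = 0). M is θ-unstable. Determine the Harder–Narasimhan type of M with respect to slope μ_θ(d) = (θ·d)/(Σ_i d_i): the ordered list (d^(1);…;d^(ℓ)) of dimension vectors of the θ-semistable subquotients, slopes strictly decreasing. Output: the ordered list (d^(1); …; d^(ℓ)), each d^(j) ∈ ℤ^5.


Barcode: M ≅ I[1,1], I[2,5], I[3,4], I[3,5]^2, I[5,5]. HN layers by μ_θ (5 steps, strictly decreasing):
  μ^(1)=16; μ^(2)=25/2; μ^(3)=2; μ^(4)=-8/3; μ^(5)=-33

((1, 0, 0, 0, 0); (0, 0, 1, 1, 0); (0, 1, 1, 1, 1); (0, 0, 2, 2, 2); (0, 0, 0, 0, 1))


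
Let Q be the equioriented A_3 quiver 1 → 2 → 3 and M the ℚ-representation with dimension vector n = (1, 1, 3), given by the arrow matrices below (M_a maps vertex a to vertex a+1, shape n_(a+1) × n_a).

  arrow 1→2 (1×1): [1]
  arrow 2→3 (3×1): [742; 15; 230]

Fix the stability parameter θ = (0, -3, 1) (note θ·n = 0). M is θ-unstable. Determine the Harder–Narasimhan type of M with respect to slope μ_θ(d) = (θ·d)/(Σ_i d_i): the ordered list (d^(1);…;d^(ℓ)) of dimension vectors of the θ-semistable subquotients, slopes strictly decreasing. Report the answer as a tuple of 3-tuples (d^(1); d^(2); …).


Barcode: M ≅ I[1,3], I[3,3]^2. HN layers by μ_θ (2 steps, strictly decreasing):
  μ^(1)=1; μ^(2)=-3/2

((0, 0, 3); (1, 1, 0))


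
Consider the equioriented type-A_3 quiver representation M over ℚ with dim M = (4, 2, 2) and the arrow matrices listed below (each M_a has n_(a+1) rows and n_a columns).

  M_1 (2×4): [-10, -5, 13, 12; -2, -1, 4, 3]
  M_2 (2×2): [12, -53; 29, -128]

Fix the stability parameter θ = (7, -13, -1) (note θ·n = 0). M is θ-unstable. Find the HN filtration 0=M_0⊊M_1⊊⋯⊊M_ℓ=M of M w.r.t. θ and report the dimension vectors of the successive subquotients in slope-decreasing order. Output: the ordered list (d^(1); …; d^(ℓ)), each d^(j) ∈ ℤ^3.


Via rank(M_{q-1}∘⋯∘M_p): M ≅ I[1,1]^2, I[1,3]^2.
μ_θ-semistable layers: μ^(1)=7; μ^(2)=-1; μ^(3)=-3

((2, 0, 0); (0, 0, 2); (2, 2, 0))


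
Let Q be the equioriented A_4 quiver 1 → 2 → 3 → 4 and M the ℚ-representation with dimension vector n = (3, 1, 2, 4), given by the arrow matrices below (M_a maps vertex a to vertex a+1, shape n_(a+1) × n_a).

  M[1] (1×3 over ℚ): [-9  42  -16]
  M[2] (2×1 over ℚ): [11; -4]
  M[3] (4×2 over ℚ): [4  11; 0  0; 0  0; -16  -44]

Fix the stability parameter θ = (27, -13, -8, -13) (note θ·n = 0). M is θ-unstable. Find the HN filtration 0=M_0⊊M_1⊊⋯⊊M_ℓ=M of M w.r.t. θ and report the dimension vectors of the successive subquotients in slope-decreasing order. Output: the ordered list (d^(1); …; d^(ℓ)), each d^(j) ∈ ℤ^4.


Interval decomposition of M: I[1,1]^2, I[1,3], I[3,4], I[4,4]^3.
HN type (ℓ=4): μ^(1)=27; μ^(2)=2; μ^(3)=-21/2; μ^(4)=-13

((2, 0, 0, 0); (1, 1, 1, 0); (0, 0, 1, 1); (0, 0, 0, 3))


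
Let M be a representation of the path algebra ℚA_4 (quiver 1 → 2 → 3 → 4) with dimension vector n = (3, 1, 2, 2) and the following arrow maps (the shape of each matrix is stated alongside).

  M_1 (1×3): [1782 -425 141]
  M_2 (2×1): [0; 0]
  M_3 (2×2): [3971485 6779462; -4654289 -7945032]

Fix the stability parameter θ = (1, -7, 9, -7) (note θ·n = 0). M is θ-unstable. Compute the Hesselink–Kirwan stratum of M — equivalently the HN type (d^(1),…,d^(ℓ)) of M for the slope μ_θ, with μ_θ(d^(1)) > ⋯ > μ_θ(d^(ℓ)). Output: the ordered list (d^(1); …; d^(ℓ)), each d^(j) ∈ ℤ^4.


Barcode: M ≅ I[1,1]^2, I[1,2], I[3,4]^2. HN layers by μ_θ (2 steps, strictly decreasing):
  μ^(1)=1; μ^(2)=-3

((2, 0, 2, 2); (1, 1, 0, 0))


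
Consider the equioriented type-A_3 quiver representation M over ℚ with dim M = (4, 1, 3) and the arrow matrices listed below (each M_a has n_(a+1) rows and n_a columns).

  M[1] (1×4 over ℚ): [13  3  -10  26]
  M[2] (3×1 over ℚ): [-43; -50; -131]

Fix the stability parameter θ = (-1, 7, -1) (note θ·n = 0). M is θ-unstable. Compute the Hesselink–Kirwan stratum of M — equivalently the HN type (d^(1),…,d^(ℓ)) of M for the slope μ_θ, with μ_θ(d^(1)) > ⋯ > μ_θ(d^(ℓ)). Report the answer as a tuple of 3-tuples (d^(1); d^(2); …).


Barcode: M ≅ I[1,1]^3, I[1,3], I[3,3]^2. HN layers by μ_θ (2 steps, strictly decreasing):
  μ^(1)=3; μ^(2)=-1

((0, 1, 1); (4, 0, 2))


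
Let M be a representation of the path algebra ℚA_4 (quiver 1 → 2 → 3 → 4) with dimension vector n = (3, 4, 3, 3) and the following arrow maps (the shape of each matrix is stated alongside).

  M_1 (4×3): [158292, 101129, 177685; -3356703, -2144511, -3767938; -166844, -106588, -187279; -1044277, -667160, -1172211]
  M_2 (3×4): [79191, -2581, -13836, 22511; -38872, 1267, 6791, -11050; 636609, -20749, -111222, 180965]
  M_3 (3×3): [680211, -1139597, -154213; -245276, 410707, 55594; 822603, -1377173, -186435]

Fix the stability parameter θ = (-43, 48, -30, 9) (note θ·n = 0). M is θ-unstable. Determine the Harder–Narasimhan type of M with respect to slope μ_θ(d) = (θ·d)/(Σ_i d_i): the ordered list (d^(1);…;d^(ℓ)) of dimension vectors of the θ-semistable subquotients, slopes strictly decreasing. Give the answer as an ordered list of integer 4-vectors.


Via rank(M_{q-1}∘⋯∘M_p): M ≅ I[1,2], I[1,4]^2, I[2,2], I[3,4].
μ_θ-semistable layers: μ^(1)=48; μ^(2)=9; μ^(3)=-30; μ^(4)=-43

((0, 2, 0, 0); (0, 2, 2, 3); (0, 0, 1, 0); (3, 0, 0, 0))


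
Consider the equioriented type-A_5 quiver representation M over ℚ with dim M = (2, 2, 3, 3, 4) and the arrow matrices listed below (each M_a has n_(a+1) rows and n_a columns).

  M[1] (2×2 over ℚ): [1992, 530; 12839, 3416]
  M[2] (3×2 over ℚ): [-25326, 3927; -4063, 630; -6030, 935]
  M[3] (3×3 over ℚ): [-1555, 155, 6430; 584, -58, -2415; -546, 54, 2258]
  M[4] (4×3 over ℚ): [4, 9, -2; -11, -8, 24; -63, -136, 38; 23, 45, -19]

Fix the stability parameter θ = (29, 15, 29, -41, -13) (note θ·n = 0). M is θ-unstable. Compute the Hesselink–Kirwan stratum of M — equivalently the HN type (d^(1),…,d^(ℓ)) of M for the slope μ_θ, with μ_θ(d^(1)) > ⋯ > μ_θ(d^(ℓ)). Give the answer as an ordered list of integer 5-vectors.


Interval decomposition of M: I[1,5]^2, I[3,3], I[4,5], I[5,5].
HN type (ℓ=4): μ^(1)=29; μ^(2)=19/5; μ^(3)=-13; μ^(4)=-41

((0, 0, 1, 0, 0); (2, 2, 2, 2, 2); (0, 0, 0, 0, 2); (0, 0, 0, 1, 0))


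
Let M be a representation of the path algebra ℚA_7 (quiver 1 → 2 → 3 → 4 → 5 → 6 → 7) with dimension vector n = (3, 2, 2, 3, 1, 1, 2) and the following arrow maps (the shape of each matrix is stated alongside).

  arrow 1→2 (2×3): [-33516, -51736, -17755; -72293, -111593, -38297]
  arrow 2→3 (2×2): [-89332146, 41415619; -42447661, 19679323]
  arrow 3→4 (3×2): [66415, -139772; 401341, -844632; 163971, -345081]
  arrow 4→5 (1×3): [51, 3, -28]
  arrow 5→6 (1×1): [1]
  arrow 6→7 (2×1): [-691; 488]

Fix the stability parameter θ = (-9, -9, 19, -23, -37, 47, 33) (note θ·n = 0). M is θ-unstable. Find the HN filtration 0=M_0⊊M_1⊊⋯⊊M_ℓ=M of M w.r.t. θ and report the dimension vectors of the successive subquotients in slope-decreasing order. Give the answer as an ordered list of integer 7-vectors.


Barcode: M ≅ I[1,1], I[1,4]^2, I[4,7], I[7,7]. HN layers by μ_θ (5 steps, strictly decreasing):
  μ^(1)=40; μ^(2)=33; μ^(3)=-2; μ^(4)=-9; μ^(5)=-30

((0, 0, 0, 0, 0, 1, 1); (0, 0, 0, 0, 0, 0, 1); (0, 0, 2, 2, 0, 0, 0); (3, 2, 0, 0, 0, 0, 0); (0, 0, 0, 1, 1, 0, 0))


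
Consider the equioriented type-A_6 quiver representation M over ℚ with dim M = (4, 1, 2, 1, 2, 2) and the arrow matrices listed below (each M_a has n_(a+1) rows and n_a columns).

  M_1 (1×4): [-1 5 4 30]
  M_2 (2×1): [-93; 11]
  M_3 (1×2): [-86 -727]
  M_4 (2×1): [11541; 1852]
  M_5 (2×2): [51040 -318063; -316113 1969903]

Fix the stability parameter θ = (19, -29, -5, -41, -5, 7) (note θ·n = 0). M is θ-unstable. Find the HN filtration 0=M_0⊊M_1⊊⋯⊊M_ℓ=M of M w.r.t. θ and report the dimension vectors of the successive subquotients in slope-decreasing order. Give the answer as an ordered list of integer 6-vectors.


Barcode: M ≅ I[1,1]^3, I[1,6], I[3,3], I[5,6]. HN layers by μ_θ (4 steps, strictly decreasing):
  μ^(1)=19; μ^(2)=7; μ^(3)=-5; μ^(4)=-14

((3, 0, 0, 0, 0, 0); (0, 0, 0, 0, 0, 2); (0, 0, 1, 0, 2, 0); (1, 1, 1, 1, 0, 0))


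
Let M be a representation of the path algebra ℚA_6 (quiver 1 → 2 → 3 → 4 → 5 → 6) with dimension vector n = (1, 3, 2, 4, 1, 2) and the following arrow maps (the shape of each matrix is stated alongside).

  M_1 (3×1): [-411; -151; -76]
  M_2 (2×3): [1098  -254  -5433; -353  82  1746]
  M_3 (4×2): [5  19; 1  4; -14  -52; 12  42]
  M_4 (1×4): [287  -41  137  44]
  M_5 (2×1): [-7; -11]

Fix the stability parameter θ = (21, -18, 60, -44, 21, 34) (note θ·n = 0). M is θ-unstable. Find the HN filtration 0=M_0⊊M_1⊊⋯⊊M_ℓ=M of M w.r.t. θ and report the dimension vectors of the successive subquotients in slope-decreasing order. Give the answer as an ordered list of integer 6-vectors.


Barcode: M ≅ I[1,6], I[2,2], I[2,4], I[4,4]^2, I[6,6]. HN layers by μ_θ (6 steps, strictly decreasing):
  μ^(1)=34; μ^(2)=21; μ^(3)=8; μ^(4)=3/2; μ^(5)=-18; μ^(6)=-44

((0, 0, 0, 0, 0, 2); (0, 0, 0, 0, 1, 0); (0, 0, 2, 2, 0, 0); (1, 1, 0, 0, 0, 0); (0, 2, 0, 0, 0, 0); (0, 0, 0, 2, 0, 0))


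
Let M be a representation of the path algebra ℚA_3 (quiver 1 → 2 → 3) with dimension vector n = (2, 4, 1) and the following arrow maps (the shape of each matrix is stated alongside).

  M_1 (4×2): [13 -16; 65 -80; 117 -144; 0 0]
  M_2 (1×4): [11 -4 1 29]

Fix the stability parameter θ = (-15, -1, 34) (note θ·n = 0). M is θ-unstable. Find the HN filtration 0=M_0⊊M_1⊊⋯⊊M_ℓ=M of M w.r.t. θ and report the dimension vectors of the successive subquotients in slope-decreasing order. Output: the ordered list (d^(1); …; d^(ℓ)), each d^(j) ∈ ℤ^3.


Via rank(M_{q-1}∘⋯∘M_p): M ≅ I[1,1], I[1,2], I[2,2]^2, I[2,3].
μ_θ-semistable layers: μ^(1)=34; μ^(2)=-1; μ^(3)=-15

((0, 0, 1); (0, 4, 0); (2, 0, 0))


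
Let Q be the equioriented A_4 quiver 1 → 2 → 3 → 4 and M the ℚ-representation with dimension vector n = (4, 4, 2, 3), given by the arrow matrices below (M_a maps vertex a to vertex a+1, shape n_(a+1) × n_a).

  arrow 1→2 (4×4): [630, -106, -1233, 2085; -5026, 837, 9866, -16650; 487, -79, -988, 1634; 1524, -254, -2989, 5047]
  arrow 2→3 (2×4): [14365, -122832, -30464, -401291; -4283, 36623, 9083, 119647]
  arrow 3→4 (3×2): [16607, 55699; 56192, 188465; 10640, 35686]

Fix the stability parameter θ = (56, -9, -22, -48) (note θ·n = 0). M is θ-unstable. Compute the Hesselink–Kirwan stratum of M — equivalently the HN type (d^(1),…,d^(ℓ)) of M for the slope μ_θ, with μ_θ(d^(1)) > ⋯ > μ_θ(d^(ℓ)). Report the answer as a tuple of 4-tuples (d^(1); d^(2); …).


Via rank(M_{q-1}∘⋯∘M_p): M ≅ I[1,2]^2, I[1,4]^2, I[4,4].
μ_θ-semistable layers: μ^(1)=47/2; μ^(2)=-23/4; μ^(3)=-48

((2, 2, 0, 0); (2, 2, 2, 2); (0, 0, 0, 1))


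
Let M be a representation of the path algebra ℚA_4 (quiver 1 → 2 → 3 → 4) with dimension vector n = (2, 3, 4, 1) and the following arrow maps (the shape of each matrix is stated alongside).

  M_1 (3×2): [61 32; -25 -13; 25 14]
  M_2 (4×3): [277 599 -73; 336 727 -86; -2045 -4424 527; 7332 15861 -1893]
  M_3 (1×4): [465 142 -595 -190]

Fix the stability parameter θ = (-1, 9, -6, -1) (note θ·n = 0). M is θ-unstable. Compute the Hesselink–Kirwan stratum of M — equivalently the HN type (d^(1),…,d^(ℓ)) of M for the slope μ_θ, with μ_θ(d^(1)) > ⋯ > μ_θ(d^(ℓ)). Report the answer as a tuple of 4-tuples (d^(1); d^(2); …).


Via rank(M_{q-1}∘⋯∘M_p): M ≅ I[1,3], I[1,4], I[2,3], I[3,3].
μ_θ-semistable layers: μ^(1)=3/2; μ^(2)=2/3; μ^(3)=-1; μ^(4)=-6

((0, 2, 2, 0); (0, 1, 1, 1); (2, 0, 0, 0); (0, 0, 1, 0))


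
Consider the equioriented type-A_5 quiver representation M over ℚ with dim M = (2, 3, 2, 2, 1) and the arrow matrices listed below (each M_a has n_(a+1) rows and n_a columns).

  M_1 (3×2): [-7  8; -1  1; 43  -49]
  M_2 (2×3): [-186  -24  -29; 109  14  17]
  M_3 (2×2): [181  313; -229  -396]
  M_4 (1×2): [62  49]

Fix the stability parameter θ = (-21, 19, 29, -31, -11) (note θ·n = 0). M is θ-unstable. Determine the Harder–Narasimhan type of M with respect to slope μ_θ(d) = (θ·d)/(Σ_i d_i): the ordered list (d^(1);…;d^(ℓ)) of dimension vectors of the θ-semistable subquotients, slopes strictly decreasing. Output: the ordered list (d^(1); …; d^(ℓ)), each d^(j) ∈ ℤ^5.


Via rank(M_{q-1}∘⋯∘M_p): M ≅ I[1,4], I[1,5], I[2,2].
μ_θ-semistable layers: μ^(1)=19; μ^(2)=17/3; μ^(3)=3/2; μ^(4)=-21

((0, 1, 0, 0, 0); (0, 1, 1, 1, 0); (0, 1, 1, 1, 1); (2, 0, 0, 0, 0))


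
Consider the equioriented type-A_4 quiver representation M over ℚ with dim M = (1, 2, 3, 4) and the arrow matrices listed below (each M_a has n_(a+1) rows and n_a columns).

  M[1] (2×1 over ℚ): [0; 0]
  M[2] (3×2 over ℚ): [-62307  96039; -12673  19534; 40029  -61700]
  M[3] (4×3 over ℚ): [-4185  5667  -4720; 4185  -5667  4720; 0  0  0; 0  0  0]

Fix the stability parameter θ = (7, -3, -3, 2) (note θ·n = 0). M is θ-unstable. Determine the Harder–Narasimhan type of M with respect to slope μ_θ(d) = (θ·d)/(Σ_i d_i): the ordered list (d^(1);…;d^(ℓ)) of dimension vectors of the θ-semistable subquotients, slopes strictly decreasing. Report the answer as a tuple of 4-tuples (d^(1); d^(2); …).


Interval decomposition of M: I[1,1], I[2,3], I[2,4], I[3,3], I[4,4]^3.
HN type (ℓ=3): μ^(1)=7; μ^(2)=2; μ^(3)=-3

((1, 0, 0, 0); (0, 0, 0, 4); (0, 2, 3, 0))


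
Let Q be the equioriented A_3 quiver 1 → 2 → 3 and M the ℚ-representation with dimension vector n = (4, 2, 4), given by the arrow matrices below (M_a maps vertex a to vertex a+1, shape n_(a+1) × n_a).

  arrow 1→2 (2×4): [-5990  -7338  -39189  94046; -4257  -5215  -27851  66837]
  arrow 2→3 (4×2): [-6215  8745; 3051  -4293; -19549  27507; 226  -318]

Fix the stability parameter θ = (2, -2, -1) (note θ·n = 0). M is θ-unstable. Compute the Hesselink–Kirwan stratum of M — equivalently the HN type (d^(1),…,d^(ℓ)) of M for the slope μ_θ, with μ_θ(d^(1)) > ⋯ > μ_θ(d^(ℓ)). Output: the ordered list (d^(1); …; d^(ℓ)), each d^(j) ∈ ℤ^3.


Barcode: M ≅ I[1,1]^2, I[1,2], I[1,3], I[3,3]^3. HN layers by μ_θ (4 steps, strictly decreasing):
  μ^(1)=2; μ^(2)=0; μ^(3)=-1/3; μ^(4)=-1

((2, 0, 0); (1, 1, 0); (1, 1, 1); (0, 0, 3))


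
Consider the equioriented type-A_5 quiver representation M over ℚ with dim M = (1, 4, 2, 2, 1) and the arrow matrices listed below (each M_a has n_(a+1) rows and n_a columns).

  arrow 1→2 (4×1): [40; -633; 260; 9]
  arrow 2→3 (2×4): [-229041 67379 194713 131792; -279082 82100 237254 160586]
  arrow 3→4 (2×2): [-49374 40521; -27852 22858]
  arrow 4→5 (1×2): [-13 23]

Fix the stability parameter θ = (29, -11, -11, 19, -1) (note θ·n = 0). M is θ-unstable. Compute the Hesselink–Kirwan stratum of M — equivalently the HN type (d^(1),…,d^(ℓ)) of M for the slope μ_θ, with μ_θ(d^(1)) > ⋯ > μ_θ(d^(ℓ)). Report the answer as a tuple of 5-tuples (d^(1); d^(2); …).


Via rank(M_{q-1}∘⋯∘M_p): M ≅ I[1,3], I[2,2]^2, I[2,5], I[4,4].
μ_θ-semistable layers: μ^(1)=19; μ^(2)=9; μ^(3)=7/3; μ^(4)=-11

((0, 0, 0, 1, 0); (0, 0, 0, 1, 1); (1, 1, 1, 0, 0); (0, 3, 1, 0, 0))


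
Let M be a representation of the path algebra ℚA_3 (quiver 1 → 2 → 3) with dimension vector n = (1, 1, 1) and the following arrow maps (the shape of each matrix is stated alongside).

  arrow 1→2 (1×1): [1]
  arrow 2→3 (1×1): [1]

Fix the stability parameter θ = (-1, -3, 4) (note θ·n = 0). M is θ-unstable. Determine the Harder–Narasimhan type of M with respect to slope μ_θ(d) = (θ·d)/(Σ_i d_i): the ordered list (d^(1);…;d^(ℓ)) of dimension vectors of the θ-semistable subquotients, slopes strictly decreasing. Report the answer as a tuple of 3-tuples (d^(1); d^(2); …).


Interval decomposition of M: I[1,3].
HN type (ℓ=2): μ^(1)=4; μ^(2)=-2

((0, 0, 1); (1, 1, 0))


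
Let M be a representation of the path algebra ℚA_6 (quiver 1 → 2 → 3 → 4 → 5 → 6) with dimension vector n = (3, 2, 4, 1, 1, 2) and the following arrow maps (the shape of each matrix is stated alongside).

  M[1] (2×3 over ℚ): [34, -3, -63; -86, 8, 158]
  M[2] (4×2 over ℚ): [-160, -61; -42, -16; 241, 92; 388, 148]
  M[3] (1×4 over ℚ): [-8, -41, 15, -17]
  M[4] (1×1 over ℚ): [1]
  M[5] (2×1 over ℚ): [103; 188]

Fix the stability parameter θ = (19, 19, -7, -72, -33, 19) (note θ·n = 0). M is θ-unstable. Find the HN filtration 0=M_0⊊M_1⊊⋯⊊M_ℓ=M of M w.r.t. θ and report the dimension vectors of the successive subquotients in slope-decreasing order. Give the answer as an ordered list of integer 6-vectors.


Barcode: M ≅ I[1,1], I[1,3], I[1,6], I[3,3]^2, I[6,6]. HN layers by μ_θ (4 steps, strictly decreasing):
  μ^(1)=19; μ^(2)=31/3; μ^(3)=-7; μ^(4)=-74/5

((1, 0, 0, 0, 0, 2); (1, 1, 1, 0, 0, 0); (0, 0, 2, 0, 0, 0); (1, 1, 1, 1, 1, 0))


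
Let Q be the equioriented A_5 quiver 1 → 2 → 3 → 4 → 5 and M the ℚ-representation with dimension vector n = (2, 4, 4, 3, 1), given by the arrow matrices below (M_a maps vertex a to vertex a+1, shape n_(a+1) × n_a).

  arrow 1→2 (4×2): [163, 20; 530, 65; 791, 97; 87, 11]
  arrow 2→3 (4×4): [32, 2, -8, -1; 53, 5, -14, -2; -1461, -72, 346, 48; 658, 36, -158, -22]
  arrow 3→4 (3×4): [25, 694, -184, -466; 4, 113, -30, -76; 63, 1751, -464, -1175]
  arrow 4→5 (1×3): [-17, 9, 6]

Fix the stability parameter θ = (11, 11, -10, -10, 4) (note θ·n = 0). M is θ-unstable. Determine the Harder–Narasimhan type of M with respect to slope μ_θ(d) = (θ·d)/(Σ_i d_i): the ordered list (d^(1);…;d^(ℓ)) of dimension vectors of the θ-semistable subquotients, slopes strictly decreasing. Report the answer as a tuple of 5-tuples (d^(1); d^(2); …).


Barcode: M ≅ I[1,4], I[1,5], I[2,3], I[2,4]. HN layers by μ_θ (3 steps, strictly decreasing):
  μ^(1)=4; μ^(2)=1/2; μ^(3)=-3

((0, 0, 0, 0, 1); (2, 3, 3, 2, 0); (0, 1, 1, 1, 0))


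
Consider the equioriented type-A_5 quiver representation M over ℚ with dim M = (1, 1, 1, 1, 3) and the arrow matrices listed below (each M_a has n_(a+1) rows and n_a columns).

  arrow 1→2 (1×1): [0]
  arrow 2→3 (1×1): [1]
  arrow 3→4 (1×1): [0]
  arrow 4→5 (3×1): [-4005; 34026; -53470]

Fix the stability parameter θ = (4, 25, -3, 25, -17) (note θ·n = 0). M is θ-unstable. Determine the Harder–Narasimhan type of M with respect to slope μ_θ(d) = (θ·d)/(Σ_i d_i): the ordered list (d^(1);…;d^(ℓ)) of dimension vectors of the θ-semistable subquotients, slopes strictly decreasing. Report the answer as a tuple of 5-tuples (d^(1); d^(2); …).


Barcode: M ≅ I[1,1], I[2,3], I[4,5], I[5,5]^2. HN layers by μ_θ (3 steps, strictly decreasing):
  μ^(1)=11; μ^(2)=4; μ^(3)=-17

((0, 1, 1, 0, 0); (1, 0, 0, 1, 1); (0, 0, 0, 0, 2))


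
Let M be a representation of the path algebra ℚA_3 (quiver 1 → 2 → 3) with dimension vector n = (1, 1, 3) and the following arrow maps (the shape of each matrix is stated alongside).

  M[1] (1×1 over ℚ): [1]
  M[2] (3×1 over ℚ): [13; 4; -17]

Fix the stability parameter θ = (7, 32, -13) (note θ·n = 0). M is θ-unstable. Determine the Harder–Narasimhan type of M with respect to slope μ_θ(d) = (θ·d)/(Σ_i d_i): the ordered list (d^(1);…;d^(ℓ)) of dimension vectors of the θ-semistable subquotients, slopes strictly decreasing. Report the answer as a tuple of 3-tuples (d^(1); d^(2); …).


Barcode: M ≅ I[1,3], I[3,3]^2. HN layers by μ_θ (3 steps, strictly decreasing):
  μ^(1)=19/2; μ^(2)=7; μ^(3)=-13

((0, 1, 1); (1, 0, 0); (0, 0, 2))


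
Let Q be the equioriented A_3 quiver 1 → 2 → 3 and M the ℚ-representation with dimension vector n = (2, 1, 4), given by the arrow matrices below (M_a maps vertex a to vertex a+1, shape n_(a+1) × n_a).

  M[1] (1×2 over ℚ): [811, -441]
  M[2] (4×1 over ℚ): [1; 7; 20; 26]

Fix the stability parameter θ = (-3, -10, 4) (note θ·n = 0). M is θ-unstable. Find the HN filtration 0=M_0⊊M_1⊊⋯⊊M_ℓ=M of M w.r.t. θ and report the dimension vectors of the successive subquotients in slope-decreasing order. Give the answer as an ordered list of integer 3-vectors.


Interval decomposition of M: I[1,1], I[1,3], I[3,3]^3.
HN type (ℓ=3): μ^(1)=4; μ^(2)=-3; μ^(3)=-13/2

((0, 0, 4); (1, 0, 0); (1, 1, 0))


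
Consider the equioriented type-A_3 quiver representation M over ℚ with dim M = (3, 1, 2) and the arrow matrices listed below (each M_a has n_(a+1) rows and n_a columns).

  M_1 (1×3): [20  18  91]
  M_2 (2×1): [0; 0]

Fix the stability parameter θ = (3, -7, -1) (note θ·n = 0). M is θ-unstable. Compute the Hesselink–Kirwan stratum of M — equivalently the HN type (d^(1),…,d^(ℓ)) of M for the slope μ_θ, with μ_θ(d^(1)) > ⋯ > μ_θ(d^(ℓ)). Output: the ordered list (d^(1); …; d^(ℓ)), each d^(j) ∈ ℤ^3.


Via rank(M_{q-1}∘⋯∘M_p): M ≅ I[1,1]^2, I[1,2], I[3,3]^2.
μ_θ-semistable layers: μ^(1)=3; μ^(2)=-1; μ^(3)=-2

((2, 0, 0); (0, 0, 2); (1, 1, 0))


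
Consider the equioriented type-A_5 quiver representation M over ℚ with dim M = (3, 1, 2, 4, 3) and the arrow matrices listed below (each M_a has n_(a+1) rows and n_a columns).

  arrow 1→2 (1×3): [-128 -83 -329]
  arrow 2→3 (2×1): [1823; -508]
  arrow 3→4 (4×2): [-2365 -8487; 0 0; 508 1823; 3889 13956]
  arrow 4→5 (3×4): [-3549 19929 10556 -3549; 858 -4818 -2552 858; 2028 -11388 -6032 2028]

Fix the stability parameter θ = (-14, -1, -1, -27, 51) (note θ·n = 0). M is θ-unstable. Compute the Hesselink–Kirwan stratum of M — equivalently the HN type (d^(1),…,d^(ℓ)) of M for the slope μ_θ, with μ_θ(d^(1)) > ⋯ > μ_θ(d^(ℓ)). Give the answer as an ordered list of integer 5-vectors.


Interval decomposition of M: I[1,1]^2, I[1,4], I[3,5], I[4,4]^2, I[5,5]^2.
HN type (ℓ=4): μ^(1)=51; μ^(2)=-29/3; μ^(3)=-14; μ^(4)=-27

((0, 0, 0, 0, 3); (0, 1, 1, 1, 0); (3, 0, 1, 1, 0); (0, 0, 0, 2, 0))


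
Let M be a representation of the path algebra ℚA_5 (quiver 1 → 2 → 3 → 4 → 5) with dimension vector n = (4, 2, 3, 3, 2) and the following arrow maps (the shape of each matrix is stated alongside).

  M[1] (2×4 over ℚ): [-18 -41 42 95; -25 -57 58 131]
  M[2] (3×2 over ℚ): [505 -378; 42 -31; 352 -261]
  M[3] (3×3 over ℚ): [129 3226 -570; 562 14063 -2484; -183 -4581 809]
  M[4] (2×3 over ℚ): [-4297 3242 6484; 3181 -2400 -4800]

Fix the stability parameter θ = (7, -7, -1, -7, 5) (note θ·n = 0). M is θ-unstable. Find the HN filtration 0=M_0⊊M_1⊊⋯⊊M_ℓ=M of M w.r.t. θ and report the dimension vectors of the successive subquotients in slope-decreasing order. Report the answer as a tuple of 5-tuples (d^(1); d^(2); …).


Barcode: M ≅ I[1,1]^2, I[1,5]^2, I[3,4]. HN layers by μ_θ (4 steps, strictly decreasing):
  μ^(1)=7; μ^(2)=5; μ^(3)=-2; μ^(4)=-4

((2, 0, 0, 0, 0); (0, 0, 0, 0, 2); (2, 2, 2, 2, 0); (0, 0, 1, 1, 0))


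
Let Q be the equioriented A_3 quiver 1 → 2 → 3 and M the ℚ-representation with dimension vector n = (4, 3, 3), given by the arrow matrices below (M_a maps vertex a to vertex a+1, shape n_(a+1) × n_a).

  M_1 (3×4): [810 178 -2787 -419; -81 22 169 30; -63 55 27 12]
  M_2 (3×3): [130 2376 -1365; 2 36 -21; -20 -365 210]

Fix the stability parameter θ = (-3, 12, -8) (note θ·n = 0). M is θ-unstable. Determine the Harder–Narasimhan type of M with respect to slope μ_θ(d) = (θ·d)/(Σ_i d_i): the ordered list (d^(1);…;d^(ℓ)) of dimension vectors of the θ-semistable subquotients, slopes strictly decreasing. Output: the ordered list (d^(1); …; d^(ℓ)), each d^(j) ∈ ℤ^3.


Via rank(M_{q-1}∘⋯∘M_p): M ≅ I[1,1], I[1,2], I[1,3]^2, I[3,3].
μ_θ-semistable layers: μ^(1)=12; μ^(2)=2; μ^(3)=-3; μ^(4)=-8

((0, 1, 0); (0, 2, 2); (4, 0, 0); (0, 0, 1))


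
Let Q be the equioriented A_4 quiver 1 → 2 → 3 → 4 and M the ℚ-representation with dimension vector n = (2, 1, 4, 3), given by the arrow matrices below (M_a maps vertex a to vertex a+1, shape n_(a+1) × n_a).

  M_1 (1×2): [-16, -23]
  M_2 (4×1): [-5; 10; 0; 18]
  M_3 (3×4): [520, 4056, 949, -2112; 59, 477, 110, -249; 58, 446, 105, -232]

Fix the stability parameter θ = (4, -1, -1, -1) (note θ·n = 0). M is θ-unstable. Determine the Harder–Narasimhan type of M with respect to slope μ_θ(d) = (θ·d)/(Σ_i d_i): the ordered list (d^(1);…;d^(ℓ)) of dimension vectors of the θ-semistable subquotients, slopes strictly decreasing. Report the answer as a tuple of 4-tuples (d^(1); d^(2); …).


Via rank(M_{q-1}∘⋯∘M_p): M ≅ I[1,1], I[1,4], I[3,3], I[3,4]^2.
μ_θ-semistable layers: μ^(1)=4; μ^(2)=1/4; μ^(3)=-1

((1, 0, 0, 0); (1, 1, 1, 1); (0, 0, 3, 2))


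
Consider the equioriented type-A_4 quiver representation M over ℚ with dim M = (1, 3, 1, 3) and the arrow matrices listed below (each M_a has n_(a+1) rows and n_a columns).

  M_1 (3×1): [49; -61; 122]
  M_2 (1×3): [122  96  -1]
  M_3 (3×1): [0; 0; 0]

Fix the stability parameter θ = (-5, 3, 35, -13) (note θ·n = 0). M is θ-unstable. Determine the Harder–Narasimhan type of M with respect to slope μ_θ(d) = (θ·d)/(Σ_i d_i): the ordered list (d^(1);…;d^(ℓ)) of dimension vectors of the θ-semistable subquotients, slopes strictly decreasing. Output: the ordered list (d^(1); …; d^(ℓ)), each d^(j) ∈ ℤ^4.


Via rank(M_{q-1}∘⋯∘M_p): M ≅ I[1,2], I[2,2], I[2,3], I[4,4]^3.
μ_θ-semistable layers: μ^(1)=35; μ^(2)=3; μ^(3)=-5; μ^(4)=-13

((0, 0, 1, 0); (0, 3, 0, 0); (1, 0, 0, 0); (0, 0, 0, 3))


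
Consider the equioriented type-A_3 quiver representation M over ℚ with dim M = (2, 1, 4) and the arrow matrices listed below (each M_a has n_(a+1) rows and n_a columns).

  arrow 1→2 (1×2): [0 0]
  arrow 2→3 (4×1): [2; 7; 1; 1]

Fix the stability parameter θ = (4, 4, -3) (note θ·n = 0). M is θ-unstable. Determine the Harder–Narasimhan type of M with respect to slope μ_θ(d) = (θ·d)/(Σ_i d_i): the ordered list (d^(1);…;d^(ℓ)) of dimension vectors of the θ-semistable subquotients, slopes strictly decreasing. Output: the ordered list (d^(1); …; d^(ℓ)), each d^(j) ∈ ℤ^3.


Interval decomposition of M: I[1,1]^2, I[2,3], I[3,3]^3.
HN type (ℓ=3): μ^(1)=4; μ^(2)=1/2; μ^(3)=-3

((2, 0, 0); (0, 1, 1); (0, 0, 3))
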